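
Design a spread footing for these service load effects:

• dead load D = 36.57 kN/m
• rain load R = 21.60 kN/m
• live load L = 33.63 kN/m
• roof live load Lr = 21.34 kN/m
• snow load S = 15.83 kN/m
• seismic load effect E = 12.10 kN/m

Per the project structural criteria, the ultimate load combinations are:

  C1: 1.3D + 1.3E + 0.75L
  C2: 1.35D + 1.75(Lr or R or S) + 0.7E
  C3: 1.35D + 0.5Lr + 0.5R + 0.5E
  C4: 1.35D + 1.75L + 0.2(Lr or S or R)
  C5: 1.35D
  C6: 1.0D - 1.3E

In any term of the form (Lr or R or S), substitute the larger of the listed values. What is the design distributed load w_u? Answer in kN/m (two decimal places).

112.54 kN/m

(Lr or R or S) → R = 21.60 kN/m; (Lr or S or R) → R = 21.60 kN/m.
C1: 1.3(36.57) + 1.3(12.10) + 0.75(33.63) = 88.49
C2: 1.35(36.57) + 1.75(21.60) + 0.7(12.10) = 95.64
C3: 1.35(36.57) + 0.5(21.34) + 0.5(21.60) + 0.5(12.10) = 76.89
C4: 1.35(36.57) + 1.75(33.63) + 0.2(21.60) = 112.54
C5: 1.35(36.57) = 49.37
C6: 1.0(36.57) - 1.3(12.10) = 20.84
The controlling combination is 4, giving 112.54 kN/m.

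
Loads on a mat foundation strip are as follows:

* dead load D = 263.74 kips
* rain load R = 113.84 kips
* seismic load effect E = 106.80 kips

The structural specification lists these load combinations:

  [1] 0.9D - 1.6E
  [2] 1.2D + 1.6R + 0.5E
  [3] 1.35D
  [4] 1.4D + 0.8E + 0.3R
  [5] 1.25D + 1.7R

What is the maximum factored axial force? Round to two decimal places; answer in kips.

[1] 0.9(263.74) - 1.6(106.80) = 237.37 - 170.88 = 66.49
[2] 1.2(263.74) + 1.6(113.84) + 0.5(106.80) = 316.49 + 182.14 + 53.40 = 552.03
[3] 1.35(263.74) = 356.05
[4] 1.4(263.74) + 0.8(106.80) + 0.3(113.84) = 369.24 + 85.44 + 34.15 = 488.83
[5] 1.25(263.74) + 1.7(113.84) = 523.20
Combination 2 governs: P_u = 552.03 kips.

552.03 kips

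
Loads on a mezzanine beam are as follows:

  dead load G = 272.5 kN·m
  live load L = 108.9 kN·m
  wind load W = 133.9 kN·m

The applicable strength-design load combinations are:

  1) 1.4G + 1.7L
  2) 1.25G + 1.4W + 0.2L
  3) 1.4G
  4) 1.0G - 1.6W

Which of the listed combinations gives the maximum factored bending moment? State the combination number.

Combination 1

1) 1.4(272.5) + 1.7(108.9) = 381.5 + 185.1 = 566.6
2) 1.25(272.5) + 1.4(133.9) + 0.2(108.9) = 340.6 + 187.5 + 21.8 = 549.9
3) 1.4(272.5) = 381.5
4) 1.0(272.5) - 1.6(133.9) = 272.5 - 214.2 = 58.3
The largest value is 566.6 kN·m from combination 1.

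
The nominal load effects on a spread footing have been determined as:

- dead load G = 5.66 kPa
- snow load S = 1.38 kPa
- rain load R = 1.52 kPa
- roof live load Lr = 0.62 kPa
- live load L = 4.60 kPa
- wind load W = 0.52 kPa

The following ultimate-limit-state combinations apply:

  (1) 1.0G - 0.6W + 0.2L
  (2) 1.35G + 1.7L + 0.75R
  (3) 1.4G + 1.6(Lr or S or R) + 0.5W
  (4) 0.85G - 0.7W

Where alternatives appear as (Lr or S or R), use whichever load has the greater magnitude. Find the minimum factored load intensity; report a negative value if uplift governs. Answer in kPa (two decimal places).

(Lr or S or R) → R = 1.52 kPa.
(1) 1.0(5.66) - 0.6(0.52) + 0.2(4.60) = 5.66 - 0.31 + 0.92 = 6.27
(2) 1.35(5.66) + 1.7(4.60) + 0.75(1.52) = 7.64 + 7.82 + 1.14 = 16.60
(3) 1.4(5.66) + 1.6(1.52) + 0.5(0.52) = 10.62
(4) 0.85(5.66) - 0.7(0.52) = 4.81 - 0.36 = 4.45
Combination 4 gives the minimum: 4.45 kPa.

4.45 kPa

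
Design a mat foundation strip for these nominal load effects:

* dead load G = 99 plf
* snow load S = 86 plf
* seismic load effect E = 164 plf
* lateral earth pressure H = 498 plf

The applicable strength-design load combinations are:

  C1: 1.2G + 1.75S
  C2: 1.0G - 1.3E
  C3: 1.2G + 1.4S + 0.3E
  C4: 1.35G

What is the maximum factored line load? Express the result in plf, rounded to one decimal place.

288.4 plf

C1: 1.2(99) + 1.75(86) = 118.8 + 150.5 = 269.3
C2: 1.0(99) - 1.3(164) = 99.0 - 213.2 = -114.2
C3: 1.2(99) + 1.4(86) + 0.3(164) = 118.8 + 120.4 + 49.2 = 288.4
C4: 1.35(99) = 133.7
The controlling combination is 3, giving 288.4 plf.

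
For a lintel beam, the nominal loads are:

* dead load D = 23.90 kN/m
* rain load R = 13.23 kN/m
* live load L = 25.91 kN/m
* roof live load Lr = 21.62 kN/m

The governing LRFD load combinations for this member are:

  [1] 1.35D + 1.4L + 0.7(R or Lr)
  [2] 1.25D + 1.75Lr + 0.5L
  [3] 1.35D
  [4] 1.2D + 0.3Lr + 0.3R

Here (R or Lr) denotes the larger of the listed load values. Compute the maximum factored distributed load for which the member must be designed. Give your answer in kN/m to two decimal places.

(R or Lr) → Lr = 21.62 kN/m.
[1] 1.35(23.90) + 1.4(25.91) + 0.7(21.62) = 32.27 + 36.27 + 15.13 = 83.67
[2] 1.25(23.90) + 1.75(21.62) + 0.5(25.91) = 80.67
[3] 1.35(23.90) = 32.27
[4] 1.2(23.90) + 0.3(21.62) + 0.3(13.23) = 28.68 + 6.49 + 3.97 = 39.14
Maximum is from combination 1.

83.67 kN/m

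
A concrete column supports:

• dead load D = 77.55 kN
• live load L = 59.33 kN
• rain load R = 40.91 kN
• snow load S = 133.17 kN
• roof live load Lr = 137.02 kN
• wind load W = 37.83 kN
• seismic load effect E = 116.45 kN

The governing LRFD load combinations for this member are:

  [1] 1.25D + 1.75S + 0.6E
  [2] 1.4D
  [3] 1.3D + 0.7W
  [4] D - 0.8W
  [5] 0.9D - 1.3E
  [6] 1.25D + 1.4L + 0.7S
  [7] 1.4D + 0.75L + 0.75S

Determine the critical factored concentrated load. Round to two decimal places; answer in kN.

[1] 1.25(77.55) + 1.75(133.17) + 0.6(116.45) = 96.94 + 233.05 + 69.87 = 399.86
[2] 1.4(77.55) = 108.57
[3] 1.3(77.55) + 0.7(37.83) = 100.82 + 26.48 = 127.30
[4] 1.0(77.55) - 0.8(37.83) = 77.55 - 30.26 = 47.29
[5] 0.9(77.55) - 1.3(116.45) = 69.80 - 151.39 = -81.59
[6] 1.25(77.55) + 1.4(59.33) + 0.7(133.17) = 96.94 + 83.06 + 93.22 = 273.22
[7] 1.4(77.55) + 0.75(59.33) + 0.75(133.17) = 108.57 + 44.50 + 99.88 = 252.95
Maximum is from combination 1.

399.86 kN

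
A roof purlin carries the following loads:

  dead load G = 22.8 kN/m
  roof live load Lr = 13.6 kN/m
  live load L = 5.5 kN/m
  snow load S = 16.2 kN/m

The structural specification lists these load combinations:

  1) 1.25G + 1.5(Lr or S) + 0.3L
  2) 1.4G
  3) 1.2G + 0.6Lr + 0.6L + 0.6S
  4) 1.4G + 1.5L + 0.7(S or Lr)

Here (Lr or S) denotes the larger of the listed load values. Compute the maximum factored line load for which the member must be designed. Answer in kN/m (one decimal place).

(Lr or S) → S = 16.2 kN/m; (S or Lr) → S = 16.2 kN/m.
1) 1.25(22.8) + 1.5(16.2) + 0.3(5.5) = 28.5 + 24.3 + 1.7 = 54.5
2) 1.4(22.8) = 31.9
3) 1.2(22.8) + 0.6(13.6) + 0.6(5.5) + 0.6(16.2) = 48.5
4) 1.4(22.8) + 1.5(5.5) + 0.7(16.2) = 31.9 + 8.3 + 11.3 = 51.5
Combination 1 governs: w_u = 54.5 kN/m.

54.5 kN/m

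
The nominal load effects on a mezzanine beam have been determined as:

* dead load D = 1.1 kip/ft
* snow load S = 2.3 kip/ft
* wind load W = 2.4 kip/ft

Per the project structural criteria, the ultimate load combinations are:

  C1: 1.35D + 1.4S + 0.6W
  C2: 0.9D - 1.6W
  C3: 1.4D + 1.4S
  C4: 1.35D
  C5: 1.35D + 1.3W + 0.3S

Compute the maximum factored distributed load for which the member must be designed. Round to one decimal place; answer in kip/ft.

6.1 kip/ft

C1: 1.35(1.1) + 1.4(2.3) + 0.6(2.4) = 1.5 + 3.2 + 1.4 = 6.1
C2: 0.9(1.1) - 1.6(2.4) = -2.9
C3: 1.4(1.1) + 1.4(2.3) = 4.8
C4: 1.35(1.1) = 1.5
C5: 1.35(1.1) + 1.3(2.4) + 0.3(2.3) = 1.5 + 3.1 + 0.7 = 5.3
The controlling combination is 1, giving 6.1 kip/ft.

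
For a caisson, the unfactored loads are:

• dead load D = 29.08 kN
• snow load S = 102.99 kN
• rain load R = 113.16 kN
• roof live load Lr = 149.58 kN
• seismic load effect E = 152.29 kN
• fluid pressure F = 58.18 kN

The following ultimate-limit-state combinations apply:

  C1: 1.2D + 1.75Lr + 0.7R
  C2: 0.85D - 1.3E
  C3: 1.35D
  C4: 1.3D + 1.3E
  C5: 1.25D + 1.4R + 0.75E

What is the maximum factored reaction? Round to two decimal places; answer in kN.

C1: 1.2(29.08) + 1.75(149.58) + 0.7(113.16) = 375.87
C2: 0.85(29.08) - 1.3(152.29) = 24.72 - 197.98 = -173.26
C3: 1.35(29.08) = 39.26
C4: 1.3(29.08) + 1.3(152.29) = 37.80 + 197.98 = 235.78
C5: 1.25(29.08) + 1.4(113.16) + 0.75(152.29) = 36.35 + 158.42 + 114.22 = 308.99
Maximum is from combination 1.

375.87 kN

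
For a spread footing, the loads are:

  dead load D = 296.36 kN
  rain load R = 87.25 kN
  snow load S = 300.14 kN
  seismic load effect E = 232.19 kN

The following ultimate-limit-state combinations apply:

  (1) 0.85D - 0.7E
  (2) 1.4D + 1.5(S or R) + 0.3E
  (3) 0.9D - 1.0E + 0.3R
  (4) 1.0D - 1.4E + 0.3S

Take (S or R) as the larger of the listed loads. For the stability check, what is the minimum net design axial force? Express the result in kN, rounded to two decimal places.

(S or R) → S = 300.14 kN.
(1) 0.85(296.36) - 0.7(232.19) = 89.37
(2) 1.4(296.36) + 1.5(300.14) + 0.3(232.19) = 414.90 + 450.21 + 69.66 = 934.77
(3) 0.9(296.36) - 1.0(232.19) + 0.3(87.25) = 266.72 - 232.19 + 26.18 = 60.71
(4) 1.0(296.36) - 1.4(232.19) + 0.3(300.14) = 61.34
Combination 3 gives the minimum: 60.71 kN.

60.71 kN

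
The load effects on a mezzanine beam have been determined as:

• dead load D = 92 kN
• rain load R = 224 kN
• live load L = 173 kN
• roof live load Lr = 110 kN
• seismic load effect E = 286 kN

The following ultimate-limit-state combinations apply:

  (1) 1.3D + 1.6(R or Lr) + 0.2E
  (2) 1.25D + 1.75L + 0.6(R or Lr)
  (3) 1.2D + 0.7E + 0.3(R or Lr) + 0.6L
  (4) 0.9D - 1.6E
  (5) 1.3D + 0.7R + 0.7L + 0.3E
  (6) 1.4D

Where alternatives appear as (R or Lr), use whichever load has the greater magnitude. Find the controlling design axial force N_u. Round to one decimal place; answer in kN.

552.2 kN

(R or Lr) → R = 224 kN.
(1) 1.3(92) + 1.6(224) + 0.2(286) = 535.2
(2) 1.25(92) + 1.75(173) + 0.6(224) = 552.2
(3) 1.2(92) + 0.7(286) + 0.3(224) + 0.6(173) = 481.6
(4) 0.9(92) - 1.6(286) = -374.8
(5) 1.3(92) + 0.7(224) + 0.7(173) + 0.3(286) = 483.3
(6) 1.4(92) = 128.8
Maximum is from combination 2.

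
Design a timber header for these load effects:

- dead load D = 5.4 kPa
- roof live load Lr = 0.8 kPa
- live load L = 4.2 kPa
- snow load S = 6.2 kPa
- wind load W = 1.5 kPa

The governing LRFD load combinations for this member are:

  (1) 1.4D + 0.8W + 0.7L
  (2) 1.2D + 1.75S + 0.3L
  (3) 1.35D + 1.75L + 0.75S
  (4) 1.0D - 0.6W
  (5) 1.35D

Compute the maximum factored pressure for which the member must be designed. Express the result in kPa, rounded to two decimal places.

(1) 1.4(5.4) + 0.8(1.5) + 0.7(4.2) = 7.56 + 1.20 + 2.94 = 11.70
(2) 1.2(5.4) + 1.75(6.2) + 0.3(4.2) = 6.48 + 10.85 + 1.26 = 18.59
(3) 1.35(5.4) + 1.75(4.2) + 0.75(6.2) = 7.29 + 7.35 + 4.65 = 19.29
(4) 1.0(5.4) - 0.6(1.5) = 5.40 - 0.90 = 4.50
(5) 1.35(5.4) = 7.29
The controlling combination is 3, giving 19.29 kPa.

19.29 kPa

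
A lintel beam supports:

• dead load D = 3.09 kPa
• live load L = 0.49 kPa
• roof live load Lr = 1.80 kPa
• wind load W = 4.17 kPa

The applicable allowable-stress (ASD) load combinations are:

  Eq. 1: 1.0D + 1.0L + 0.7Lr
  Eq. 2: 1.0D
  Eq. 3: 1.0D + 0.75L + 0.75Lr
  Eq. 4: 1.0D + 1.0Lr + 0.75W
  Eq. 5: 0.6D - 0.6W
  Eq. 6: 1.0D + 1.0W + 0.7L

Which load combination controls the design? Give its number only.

Eq. 1: 1.0(3.09) + 1.0(0.49) + 0.7(1.80) = 4.84
Eq. 2: 1.0(3.09) = 3.09
Eq. 3: 1.0(3.09) + 0.75(0.49) + 0.75(1.80) = 4.81
Eq. 4: 1.0(3.09) + 1.0(1.80) + 0.75(4.17) = 8.02
Eq. 5: 0.6(3.09) - 0.6(4.17) = -0.65
Eq. 6: 1.0(3.09) + 1.0(4.17) + 0.7(0.49) = 7.60
The largest value is 8.02 kPa from combination 4.

Combination 4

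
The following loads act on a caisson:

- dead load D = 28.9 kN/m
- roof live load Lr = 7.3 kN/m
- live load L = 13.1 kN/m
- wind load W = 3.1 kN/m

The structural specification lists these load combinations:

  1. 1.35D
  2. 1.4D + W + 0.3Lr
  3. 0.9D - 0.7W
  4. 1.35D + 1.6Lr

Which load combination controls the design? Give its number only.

Combination 4

1. 1.35(28.9) = 39.0
2. 1.4(28.9) + 1.0(3.1) + 0.3(7.3) = 40.5 + 3.1 + 2.2 = 45.8
3. 0.9(28.9) - 0.7(3.1) = 26.0 - 2.2 = 23.8
4. 1.35(28.9) + 1.6(7.3) = 39.0 + 11.7 = 50.7
The largest value is 50.7 kN/m from combination 4.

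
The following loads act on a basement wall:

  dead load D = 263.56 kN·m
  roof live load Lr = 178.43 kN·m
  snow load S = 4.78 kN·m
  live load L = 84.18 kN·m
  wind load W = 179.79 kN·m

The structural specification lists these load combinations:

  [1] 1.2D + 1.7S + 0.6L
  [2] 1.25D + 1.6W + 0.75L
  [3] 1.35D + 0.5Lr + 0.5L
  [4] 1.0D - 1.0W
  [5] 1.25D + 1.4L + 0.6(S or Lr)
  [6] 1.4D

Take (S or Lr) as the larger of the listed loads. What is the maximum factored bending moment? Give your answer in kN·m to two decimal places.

680.25 kN·m

(S or Lr) → Lr = 178.43 kN·m.
[1] 1.2(263.56) + 1.7(4.78) + 0.6(84.18) = 316.27 + 8.13 + 50.51 = 374.91
[2] 1.25(263.56) + 1.6(179.79) + 0.75(84.18) = 329.45 + 287.66 + 63.14 = 680.25
[3] 1.35(263.56) + 0.5(178.43) + 0.5(84.18) = 487.11
[4] 1.0(263.56) - 1.0(179.79) = 263.56 - 179.79 = 83.77
[5] 1.25(263.56) + 1.4(84.18) + 0.6(178.43) = 329.45 + 117.85 + 107.06 = 554.36
[6] 1.4(263.56) = 368.98
The controlling combination is 2, giving 680.25 kN·m.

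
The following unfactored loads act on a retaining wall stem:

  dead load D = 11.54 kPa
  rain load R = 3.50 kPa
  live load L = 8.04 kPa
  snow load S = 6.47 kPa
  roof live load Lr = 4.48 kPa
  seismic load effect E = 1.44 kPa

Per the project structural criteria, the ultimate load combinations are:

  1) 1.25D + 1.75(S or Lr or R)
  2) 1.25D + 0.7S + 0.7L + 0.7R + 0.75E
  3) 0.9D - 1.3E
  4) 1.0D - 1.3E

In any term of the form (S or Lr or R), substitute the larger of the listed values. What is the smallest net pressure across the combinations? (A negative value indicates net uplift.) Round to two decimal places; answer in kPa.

(S or Lr or R) → S = 6.47 kPa.
1) 1.25(11.54) + 1.75(6.47) = 14.43 + 11.32 = 25.75
2) 1.25(11.54) + 0.7(6.47) + 0.7(8.04) + 0.7(3.50) + 0.75(1.44) = 28.11
3) 0.9(11.54) - 1.3(1.44) = 8.51
4) 1.0(11.54) - 1.3(1.44) = 11.54 - 1.87 = 9.67
Combination 3 gives the minimum: 8.51 kPa.

8.51 kPa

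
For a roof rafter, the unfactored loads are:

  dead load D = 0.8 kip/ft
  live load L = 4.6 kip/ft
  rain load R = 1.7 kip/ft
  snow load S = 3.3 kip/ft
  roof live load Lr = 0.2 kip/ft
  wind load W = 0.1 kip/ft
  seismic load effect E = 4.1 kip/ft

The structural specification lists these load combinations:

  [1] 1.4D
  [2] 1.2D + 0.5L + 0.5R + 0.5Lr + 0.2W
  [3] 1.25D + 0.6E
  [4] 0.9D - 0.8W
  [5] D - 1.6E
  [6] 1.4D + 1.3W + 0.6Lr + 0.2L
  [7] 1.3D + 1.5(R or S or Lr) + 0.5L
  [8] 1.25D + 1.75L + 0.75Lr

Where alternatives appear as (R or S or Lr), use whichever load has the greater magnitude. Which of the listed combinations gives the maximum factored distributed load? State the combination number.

(R or S or Lr) → S = 3.3 kip/ft.
[1] 1.4(0.8) = 1.1
[2] 1.2(0.8) + 0.5(4.6) + 0.5(1.7) + 0.5(0.2) + 0.2(0.1) = 4.2
[3] 1.25(0.8) + 0.6(4.1) = 1.0 + 2.5 = 3.5
[4] 0.9(0.8) - 0.8(0.1) = 0.7 - 0.1 = 0.6
[5] 1.0(0.8) - 1.6(4.1) = 0.8 - 6.6 = -5.8
[6] 1.4(0.8) + 1.3(0.1) + 0.6(0.2) + 0.2(4.6) = 2.3
[7] 1.3(0.8) + 1.5(3.3) + 0.5(4.6) = 1.0 + 5.0 + 2.3 = 8.3
[8] 1.25(0.8) + 1.75(4.6) + 0.75(0.2) = 9.2
The largest value is 9.2 kip/ft from combination 8.

Combination 8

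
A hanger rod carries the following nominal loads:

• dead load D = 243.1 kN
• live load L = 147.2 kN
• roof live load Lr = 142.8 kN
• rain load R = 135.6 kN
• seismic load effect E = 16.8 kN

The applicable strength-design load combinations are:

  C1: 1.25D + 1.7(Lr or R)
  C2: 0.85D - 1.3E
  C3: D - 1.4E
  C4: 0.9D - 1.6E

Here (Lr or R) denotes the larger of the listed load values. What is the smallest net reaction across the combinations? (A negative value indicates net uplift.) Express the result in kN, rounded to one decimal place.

184.8 kN

(Lr or R) → Lr = 142.8 kN.
C1: 1.25(243.1) + 1.7(142.8) = 546.6
C2: 0.85(243.1) - 1.3(16.8) = 206.6 - 21.8 = 184.8
C3: 1.0(243.1) - 1.4(16.8) = 243.1 - 23.5 = 219.6
C4: 0.9(243.1) - 1.6(16.8) = 218.8 - 26.9 = 191.9
Combination 2 gives the minimum: 184.8 kN.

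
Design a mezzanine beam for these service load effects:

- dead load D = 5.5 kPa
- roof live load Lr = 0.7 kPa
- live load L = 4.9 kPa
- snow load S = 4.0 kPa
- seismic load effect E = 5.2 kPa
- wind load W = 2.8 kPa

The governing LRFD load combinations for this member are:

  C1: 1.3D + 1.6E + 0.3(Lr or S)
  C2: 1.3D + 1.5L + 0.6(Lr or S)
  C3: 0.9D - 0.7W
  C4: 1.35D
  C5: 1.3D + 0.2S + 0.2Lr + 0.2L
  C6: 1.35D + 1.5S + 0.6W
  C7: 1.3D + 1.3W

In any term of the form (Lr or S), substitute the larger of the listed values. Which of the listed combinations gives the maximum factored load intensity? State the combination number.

Combination 2

(Lr or S) → S = 4.0 kPa.
C1: 1.3(5.5) + 1.6(5.2) + 0.3(4.0) = 7.2 + 8.3 + 1.2 = 16.7
C2: 1.3(5.5) + 1.5(4.9) + 0.6(4.0) = 16.9
C3: 0.9(5.5) - 0.7(2.8) = 5.0 - 2.0 = 3.0
C4: 1.35(5.5) = 7.4
C5: 1.3(5.5) + 0.2(4.0) + 0.2(0.7) + 0.2(4.9) = 7.2 + 0.8 + 0.1 + 1.0 = 9.1
C6: 1.35(5.5) + 1.5(4.0) + 0.6(2.8) = 7.4 + 6.0 + 1.7 = 15.1
C7: 1.3(5.5) + 1.3(2.8) = 7.2 + 3.6 = 10.8
The largest value is 16.9 kPa from combination 2.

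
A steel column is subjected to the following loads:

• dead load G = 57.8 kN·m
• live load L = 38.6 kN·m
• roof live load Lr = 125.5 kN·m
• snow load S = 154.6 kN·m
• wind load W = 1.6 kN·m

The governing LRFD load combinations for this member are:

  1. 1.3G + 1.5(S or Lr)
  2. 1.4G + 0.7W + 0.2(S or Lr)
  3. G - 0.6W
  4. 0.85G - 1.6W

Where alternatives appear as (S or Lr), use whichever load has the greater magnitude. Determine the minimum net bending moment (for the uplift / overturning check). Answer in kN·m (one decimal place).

(S or Lr) → S = 154.6 kN·m.
1. 1.3(57.8) + 1.5(154.6) = 75.1 + 231.9 = 307.0
2. 1.4(57.8) + 0.7(1.6) + 0.2(154.6) = 113.0
3. 1.0(57.8) - 0.6(1.6) = 57.8 - 1.0 = 56.8
4. 0.85(57.8) - 1.6(1.6) = 46.6
Combination 4 gives the minimum: 46.6 kN·m.

46.6 kN·m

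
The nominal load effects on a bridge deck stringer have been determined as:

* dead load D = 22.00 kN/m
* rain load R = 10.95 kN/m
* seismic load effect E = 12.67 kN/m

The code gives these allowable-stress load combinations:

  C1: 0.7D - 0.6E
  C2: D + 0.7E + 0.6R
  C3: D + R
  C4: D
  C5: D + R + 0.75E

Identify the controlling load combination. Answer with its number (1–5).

Combination 5

C1: 0.7(22.00) - 0.6(12.67) = 15.40 - 7.60 = 7.80
C2: 1.0(22.00) + 0.7(12.67) + 0.6(10.95) = 22.00 + 8.87 + 6.57 = 37.44
C3: 1.0(22.00) + 1.0(10.95) = 22.00 + 10.95 = 32.95
C4: 1.0(22.00) = 22.00
C5: 1.0(22.00) + 1.0(10.95) + 0.75(12.67) = 22.00 + 10.95 + 9.50 = 42.45
The largest value is 42.45 kN/m from combination 5.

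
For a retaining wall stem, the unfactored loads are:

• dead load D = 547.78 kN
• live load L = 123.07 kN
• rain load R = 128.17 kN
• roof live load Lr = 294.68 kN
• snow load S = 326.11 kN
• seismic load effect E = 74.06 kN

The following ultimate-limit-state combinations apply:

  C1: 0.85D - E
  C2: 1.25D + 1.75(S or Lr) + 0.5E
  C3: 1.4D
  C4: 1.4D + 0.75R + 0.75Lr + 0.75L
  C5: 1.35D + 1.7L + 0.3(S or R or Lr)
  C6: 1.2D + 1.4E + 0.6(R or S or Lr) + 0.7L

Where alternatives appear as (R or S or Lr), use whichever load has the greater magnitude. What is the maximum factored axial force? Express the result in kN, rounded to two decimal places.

(S or Lr) → S = 326.11 kN; (S or R or Lr) → S = 326.11 kN; (R or S or Lr) → S = 326.11 kN.
C1: 0.85(547.78) - 1.0(74.06) = 465.61 - 74.06 = 391.55
C2: 1.25(547.78) + 1.75(326.11) + 0.5(74.06) = 684.73 + 570.69 + 37.03 = 1292.45
C3: 1.4(547.78) = 766.89
C4: 1.4(547.78) + 0.75(128.17) + 0.75(294.68) + 0.75(123.07) = 766.89 + 96.13 + 221.01 + 92.30 = 1176.33
C5: 1.35(547.78) + 1.7(123.07) + 0.3(326.11) = 1046.56
C6: 1.2(547.78) + 1.4(74.06) + 0.6(326.11) + 0.7(123.07) = 657.34 + 103.68 + 195.67 + 86.15 = 1042.84
The controlling combination is 2, giving 1292.45 kN.

1292.45 kN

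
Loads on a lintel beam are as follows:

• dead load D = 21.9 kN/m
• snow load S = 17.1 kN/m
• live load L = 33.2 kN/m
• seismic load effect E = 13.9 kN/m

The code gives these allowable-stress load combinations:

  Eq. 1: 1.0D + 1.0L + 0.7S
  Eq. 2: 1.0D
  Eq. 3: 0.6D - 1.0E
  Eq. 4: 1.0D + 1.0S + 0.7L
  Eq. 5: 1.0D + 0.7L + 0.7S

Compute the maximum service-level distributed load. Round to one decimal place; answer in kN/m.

67.1 kN/m

Eq. 1: 1.0(21.9) + 1.0(33.2) + 0.7(17.1) = 21.9 + 33.2 + 12.0 = 67.1
Eq. 2: 1.0(21.9) = 21.9
Eq. 3: 0.6(21.9) - 1.0(13.9) = 13.1 - 13.9 = -0.8
Eq. 4: 1.0(21.9) + 1.0(17.1) + 0.7(33.2) = 21.9 + 17.1 + 23.2 = 62.2
Eq. 5: 1.0(21.9) + 0.7(33.2) + 0.7(17.1) = 21.9 + 23.2 + 12.0 = 57.1
Combination 1 governs: w = 67.1 kN/m.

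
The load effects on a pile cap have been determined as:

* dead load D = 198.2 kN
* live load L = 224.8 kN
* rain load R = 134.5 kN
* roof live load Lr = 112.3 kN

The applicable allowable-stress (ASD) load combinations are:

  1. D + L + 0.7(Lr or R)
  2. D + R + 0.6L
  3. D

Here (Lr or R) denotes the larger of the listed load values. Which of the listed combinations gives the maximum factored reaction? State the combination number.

Combination 1

(Lr or R) → R = 134.5 kN.
1. 1.0(198.2) + 1.0(224.8) + 0.7(134.5) = 517.2
2. 1.0(198.2) + 1.0(134.5) + 0.6(224.8) = 467.6
3. 1.0(198.2) = 198.2
The largest value is 517.2 kN from combination 1.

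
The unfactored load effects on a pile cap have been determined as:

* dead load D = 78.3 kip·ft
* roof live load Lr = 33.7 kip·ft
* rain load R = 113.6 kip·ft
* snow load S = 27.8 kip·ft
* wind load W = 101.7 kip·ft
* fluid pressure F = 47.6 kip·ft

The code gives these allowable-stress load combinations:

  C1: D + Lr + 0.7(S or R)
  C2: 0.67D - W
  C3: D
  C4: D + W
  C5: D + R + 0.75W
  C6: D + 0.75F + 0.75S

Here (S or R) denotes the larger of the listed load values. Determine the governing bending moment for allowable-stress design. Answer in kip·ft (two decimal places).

(S or R) → R = 113.6 kip·ft.
C1: 1.0(78.3) + 1.0(33.7) + 0.7(113.6) = 78.30 + 33.70 + 79.52 = 191.52
C2: 0.67(78.3) - 1.0(101.7) = 52.46 - 101.70 = -49.24
C3: 1.0(78.3) = 78.30
C4: 1.0(78.3) + 1.0(101.7) = 78.30 + 101.70 = 180.00
C5: 1.0(78.3) + 1.0(113.6) + 0.75(101.7) = 78.30 + 113.60 + 76.28 = 268.18
C6: 1.0(78.3) + 0.75(47.6) + 0.75(27.8) = 78.30 + 35.70 + 20.85 = 134.85
Combination 5 governs: M = 268.18 kip·ft.

268.18 kip·ft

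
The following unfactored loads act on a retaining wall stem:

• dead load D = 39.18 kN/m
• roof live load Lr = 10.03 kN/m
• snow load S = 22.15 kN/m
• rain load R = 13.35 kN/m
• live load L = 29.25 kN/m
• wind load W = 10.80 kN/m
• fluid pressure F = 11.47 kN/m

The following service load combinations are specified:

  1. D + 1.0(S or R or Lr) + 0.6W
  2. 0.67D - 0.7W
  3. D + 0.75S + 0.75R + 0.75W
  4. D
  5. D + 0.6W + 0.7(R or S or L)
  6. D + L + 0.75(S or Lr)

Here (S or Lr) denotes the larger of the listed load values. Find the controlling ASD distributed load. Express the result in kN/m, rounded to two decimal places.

(S or R or Lr) → S = 22.15 kN/m; (R or S or L) → L = 29.25 kN/m; (S or Lr) → S = 22.15 kN/m.
1. 1.0(39.18) + 1.0(22.15) + 0.6(10.80) = 39.18 + 22.15 + 6.48 = 67.81
2. 0.67(39.18) - 0.7(10.80) = 26.25 - 7.56 = 18.69
3. 1.0(39.18) + 0.75(22.15) + 0.75(13.35) + 0.75(10.80) = 73.91
4. 1.0(39.18) = 39.18
5. 1.0(39.18) + 0.6(10.80) + 0.7(29.25) = 39.18 + 6.48 + 20.48 = 66.14
6. 1.0(39.18) + 1.0(29.25) + 0.75(22.15) = 39.18 + 29.25 + 16.61 = 85.04
Combination 6 governs: w = 85.04 kN/m.

85.04 kN/m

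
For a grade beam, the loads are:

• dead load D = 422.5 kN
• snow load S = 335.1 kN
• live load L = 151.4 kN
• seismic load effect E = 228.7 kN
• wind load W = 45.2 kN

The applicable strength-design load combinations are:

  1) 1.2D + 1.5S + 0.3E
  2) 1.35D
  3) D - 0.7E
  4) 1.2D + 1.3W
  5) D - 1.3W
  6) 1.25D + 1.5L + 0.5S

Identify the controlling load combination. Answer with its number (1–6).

Combination 1

1) 1.2(422.5) + 1.5(335.1) + 0.3(228.7) = 1078.3
2) 1.35(422.5) = 570.4
3) 1.0(422.5) - 0.7(228.7) = 262.4
4) 1.2(422.5) + 1.3(45.2) = 565.8
5) 1.0(422.5) - 1.3(45.2) = 363.7
6) 1.25(422.5) + 1.5(151.4) + 0.5(335.1) = 922.8
The largest value is 1078.3 kN from combination 1.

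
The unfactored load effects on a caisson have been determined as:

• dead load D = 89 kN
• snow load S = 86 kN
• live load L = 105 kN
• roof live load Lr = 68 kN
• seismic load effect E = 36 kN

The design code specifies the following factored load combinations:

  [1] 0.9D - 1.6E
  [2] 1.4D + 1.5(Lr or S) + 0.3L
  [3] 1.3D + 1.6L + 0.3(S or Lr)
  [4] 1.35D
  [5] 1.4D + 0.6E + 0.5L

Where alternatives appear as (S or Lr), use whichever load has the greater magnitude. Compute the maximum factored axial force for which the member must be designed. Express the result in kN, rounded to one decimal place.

(Lr or S) → S = 86 kN; (S or Lr) → S = 86 kN.
[1] 0.9(89) - 1.6(36) = 80.1 - 57.6 = 22.5
[2] 1.4(89) + 1.5(86) + 0.3(105) = 124.6 + 129.0 + 31.5 = 285.1
[3] 1.3(89) + 1.6(105) + 0.3(86) = 115.7 + 168.0 + 25.8 = 309.5
[4] 1.35(89) = 120.2
[5] 1.4(89) + 0.6(36) + 0.5(105) = 124.6 + 21.6 + 52.5 = 198.7
The controlling combination is 3, giving 309.5 kN.

309.5 kN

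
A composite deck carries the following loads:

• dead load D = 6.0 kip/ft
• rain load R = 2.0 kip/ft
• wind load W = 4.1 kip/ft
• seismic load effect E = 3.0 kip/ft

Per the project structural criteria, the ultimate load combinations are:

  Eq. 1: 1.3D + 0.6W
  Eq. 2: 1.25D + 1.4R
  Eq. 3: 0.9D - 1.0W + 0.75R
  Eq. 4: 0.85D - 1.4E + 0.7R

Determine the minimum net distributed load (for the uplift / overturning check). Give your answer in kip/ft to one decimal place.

2.3 kip/ft

Eq. 1: 1.3(6.0) + 0.6(4.1) = 10.3
Eq. 2: 1.25(6.0) + 1.4(2.0) = 10.3
Eq. 3: 0.9(6.0) - 1.0(4.1) + 0.75(2.0) = 2.8
Eq. 4: 0.85(6.0) - 1.4(3.0) + 0.7(2.0) = 2.3
Combination 4 gives the minimum: 2.3 kip/ft.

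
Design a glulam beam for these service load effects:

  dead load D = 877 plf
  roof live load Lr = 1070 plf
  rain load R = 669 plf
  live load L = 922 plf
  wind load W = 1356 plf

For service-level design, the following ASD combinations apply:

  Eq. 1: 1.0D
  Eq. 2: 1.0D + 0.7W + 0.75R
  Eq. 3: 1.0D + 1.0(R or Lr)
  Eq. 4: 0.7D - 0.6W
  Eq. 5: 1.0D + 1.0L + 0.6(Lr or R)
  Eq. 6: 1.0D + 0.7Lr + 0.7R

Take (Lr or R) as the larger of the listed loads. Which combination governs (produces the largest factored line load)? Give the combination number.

Combination 5

(R or Lr) → Lr = 1070 plf; (Lr or R) → Lr = 1070 plf.
Eq. 1: 1.0(877) = 877.0
Eq. 2: 1.0(877) + 0.7(1356) + 0.75(669) = 2328.0
Eq. 3: 1.0(877) + 1.0(1070) = 1947.0
Eq. 4: 0.7(877) - 0.6(1356) = -199.7
Eq. 5: 1.0(877) + 1.0(922) + 0.6(1070) = 2441.0
Eq. 6: 1.0(877) + 0.7(1070) + 0.7(669) = 2094.3
The largest value is 2441.0 plf from combination 5.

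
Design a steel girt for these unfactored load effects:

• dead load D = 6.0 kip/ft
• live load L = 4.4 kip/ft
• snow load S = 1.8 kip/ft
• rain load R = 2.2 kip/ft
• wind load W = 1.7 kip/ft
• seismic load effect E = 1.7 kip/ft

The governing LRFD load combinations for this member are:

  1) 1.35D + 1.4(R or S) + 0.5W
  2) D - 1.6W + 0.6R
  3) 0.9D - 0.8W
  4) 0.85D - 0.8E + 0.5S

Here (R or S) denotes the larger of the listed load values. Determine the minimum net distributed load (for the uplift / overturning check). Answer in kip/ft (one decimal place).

(R or S) → R = 2.2 kip/ft.
1) 1.35(6.0) + 1.4(2.2) + 0.5(1.7) = 12.0
2) 1.0(6.0) - 1.6(1.7) + 0.6(2.2) = 6.0 - 2.7 + 1.3 = 4.6
3) 0.9(6.0) - 0.8(1.7) = 5.4 - 1.4 = 4.0
4) 0.85(6.0) - 0.8(1.7) + 0.5(1.8) = 5.1 - 1.4 + 0.9 = 4.6
Combination 3 gives the minimum: 4.0 kip/ft.

4.0 kip/ft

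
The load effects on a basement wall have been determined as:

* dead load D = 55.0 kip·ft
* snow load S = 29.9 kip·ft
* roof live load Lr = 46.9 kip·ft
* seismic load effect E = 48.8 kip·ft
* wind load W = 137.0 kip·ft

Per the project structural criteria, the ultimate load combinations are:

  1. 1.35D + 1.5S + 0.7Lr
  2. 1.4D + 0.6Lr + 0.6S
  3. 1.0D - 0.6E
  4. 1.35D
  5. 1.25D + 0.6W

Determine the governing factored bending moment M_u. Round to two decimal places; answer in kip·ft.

151.93 kip·ft

1. 1.35(55.0) + 1.5(29.9) + 0.7(46.9) = 151.93
2. 1.4(55.0) + 0.6(46.9) + 0.6(29.9) = 123.08
3. 1.0(55.0) - 0.6(48.8) = 25.72
4. 1.35(55.0) = 74.25
5. 1.25(55.0) + 0.6(137.0) = 150.95
Combination 1 governs: M_u = 151.93 kip·ft.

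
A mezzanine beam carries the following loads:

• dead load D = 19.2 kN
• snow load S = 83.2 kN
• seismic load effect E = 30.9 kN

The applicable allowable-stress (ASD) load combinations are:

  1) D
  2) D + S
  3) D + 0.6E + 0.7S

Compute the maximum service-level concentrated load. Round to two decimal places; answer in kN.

102.40 kN

1) 1.0(19.2) = 19.20
2) 1.0(19.2) + 1.0(83.2) = 102.40
3) 1.0(19.2) + 0.6(30.9) + 0.7(83.2) = 95.98
The controlling combination is 2, giving 102.40 kN.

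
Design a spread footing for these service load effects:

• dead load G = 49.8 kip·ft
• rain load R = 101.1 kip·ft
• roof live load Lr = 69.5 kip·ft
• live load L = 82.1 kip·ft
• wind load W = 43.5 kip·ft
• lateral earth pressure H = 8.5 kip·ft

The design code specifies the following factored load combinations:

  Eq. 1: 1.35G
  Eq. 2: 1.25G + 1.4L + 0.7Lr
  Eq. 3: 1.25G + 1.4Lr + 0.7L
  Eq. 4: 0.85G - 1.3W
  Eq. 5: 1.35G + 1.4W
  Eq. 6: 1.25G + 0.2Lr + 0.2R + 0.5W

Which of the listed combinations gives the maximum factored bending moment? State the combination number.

Combination 2

Eq. 1: 1.35(49.8) = 67.23
Eq. 2: 1.25(49.8) + 1.4(82.1) + 0.7(69.5) = 62.25 + 114.94 + 48.65 = 225.84
Eq. 3: 1.25(49.8) + 1.4(69.5) + 0.7(82.1) = 62.25 + 97.30 + 57.47 = 217.02
Eq. 4: 0.85(49.8) - 1.3(43.5) = 42.33 - 56.55 = -14.22
Eq. 5: 1.35(49.8) + 1.4(43.5) = 67.23 + 60.90 = 128.13
Eq. 6: 1.25(49.8) + 0.2(69.5) + 0.2(101.1) + 0.5(43.5) = 62.25 + 13.90 + 20.22 + 21.75 = 118.12
The largest value is 225.84 kip·ft from combination 2.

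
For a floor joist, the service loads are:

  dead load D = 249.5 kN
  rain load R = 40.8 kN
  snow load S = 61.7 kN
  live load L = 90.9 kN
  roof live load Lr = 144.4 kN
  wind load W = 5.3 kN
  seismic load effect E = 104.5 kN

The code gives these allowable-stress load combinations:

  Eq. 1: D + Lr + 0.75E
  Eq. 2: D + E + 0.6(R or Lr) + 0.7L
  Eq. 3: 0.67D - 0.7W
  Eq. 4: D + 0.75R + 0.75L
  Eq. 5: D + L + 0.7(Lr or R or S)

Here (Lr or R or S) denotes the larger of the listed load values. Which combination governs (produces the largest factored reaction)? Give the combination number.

Combination 2

(R or Lr) → Lr = 144.4 kN; (Lr or R or S) → Lr = 144.4 kN.
Eq. 1: 1.0(249.5) + 1.0(144.4) + 0.75(104.5) = 249.50 + 144.40 + 78.38 = 472.28
Eq. 2: 1.0(249.5) + 1.0(104.5) + 0.6(144.4) + 0.7(90.9) = 249.50 + 104.50 + 86.64 + 63.63 = 504.27
Eq. 3: 0.67(249.5) - 0.7(5.3) = 167.17 - 3.71 = 163.46
Eq. 4: 1.0(249.5) + 0.75(40.8) + 0.75(90.9) = 249.50 + 30.60 + 68.18 = 348.28
Eq. 5: 1.0(249.5) + 1.0(90.9) + 0.7(144.4) = 249.50 + 90.90 + 101.08 = 441.48
The largest value is 504.27 kN from combination 2.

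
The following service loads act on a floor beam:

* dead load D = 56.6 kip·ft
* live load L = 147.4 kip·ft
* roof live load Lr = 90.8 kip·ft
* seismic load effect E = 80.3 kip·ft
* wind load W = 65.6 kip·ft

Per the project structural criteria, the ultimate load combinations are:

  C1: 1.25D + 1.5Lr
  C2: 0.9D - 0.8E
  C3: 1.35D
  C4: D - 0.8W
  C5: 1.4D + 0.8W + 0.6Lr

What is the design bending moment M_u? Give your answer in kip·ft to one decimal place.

C1: 1.25(56.6) + 1.5(90.8) = 70.8 + 136.2 = 207.0
C2: 0.9(56.6) - 0.8(80.3) = 50.9 - 64.2 = -13.3
C3: 1.35(56.6) = 76.4
C4: 1.0(56.6) - 0.8(65.6) = 56.6 - 52.5 = 4.1
C5: 1.4(56.6) + 0.8(65.6) + 0.6(90.8) = 79.2 + 52.5 + 54.5 = 186.2
The controlling combination is 1, giving 207.0 kip·ft.

207.0 kip·ft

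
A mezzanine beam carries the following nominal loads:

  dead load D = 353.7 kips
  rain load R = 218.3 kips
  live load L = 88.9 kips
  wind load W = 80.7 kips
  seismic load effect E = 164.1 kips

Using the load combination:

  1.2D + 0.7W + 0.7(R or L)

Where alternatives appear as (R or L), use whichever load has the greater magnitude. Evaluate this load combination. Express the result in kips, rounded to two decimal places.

(R or L) → R = 218.3 kips.
1.2(353.7) + 0.7(80.7) + 0.7(218.3) = 633.74
P_u = 633.74 kips.

633.74 kips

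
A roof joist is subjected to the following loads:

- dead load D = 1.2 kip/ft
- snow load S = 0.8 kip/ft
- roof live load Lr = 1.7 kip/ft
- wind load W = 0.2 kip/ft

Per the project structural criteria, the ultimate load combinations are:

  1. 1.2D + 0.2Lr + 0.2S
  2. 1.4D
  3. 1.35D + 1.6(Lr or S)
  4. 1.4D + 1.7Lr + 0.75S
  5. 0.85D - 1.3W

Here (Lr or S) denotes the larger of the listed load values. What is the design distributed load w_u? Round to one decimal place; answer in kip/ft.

5.2 kip/ft

(Lr or S) → Lr = 1.7 kip/ft.
1. 1.2(1.2) + 0.2(1.7) + 0.2(0.8) = 1.4 + 0.3 + 0.2 = 1.9
2. 1.4(1.2) = 1.7
3. 1.35(1.2) + 1.6(1.7) = 1.6 + 2.7 = 4.3
4. 1.4(1.2) + 1.7(1.7) + 0.75(0.8) = 1.7 + 2.9 + 0.6 = 5.2
5. 0.85(1.2) - 1.3(0.2) = 0.8
Combination 4 governs: w_u = 5.2 kip/ft.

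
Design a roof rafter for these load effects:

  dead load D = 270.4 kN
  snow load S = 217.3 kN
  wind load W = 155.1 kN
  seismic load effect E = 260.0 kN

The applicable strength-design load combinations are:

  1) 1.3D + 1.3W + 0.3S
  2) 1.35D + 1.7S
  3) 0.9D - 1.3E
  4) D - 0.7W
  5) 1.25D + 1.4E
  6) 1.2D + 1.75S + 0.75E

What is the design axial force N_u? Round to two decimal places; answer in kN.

1) 1.3(270.4) + 1.3(155.1) + 0.3(217.3) = 618.34
2) 1.35(270.4) + 1.7(217.3) = 734.45
3) 0.9(270.4) - 1.3(260.0) = -94.64
4) 1.0(270.4) - 0.7(155.1) = 161.83
5) 1.25(270.4) + 1.4(260.0) = 702.00
6) 1.2(270.4) + 1.75(217.3) + 0.75(260.0) = 899.76
Maximum is from combination 6.

899.76 kN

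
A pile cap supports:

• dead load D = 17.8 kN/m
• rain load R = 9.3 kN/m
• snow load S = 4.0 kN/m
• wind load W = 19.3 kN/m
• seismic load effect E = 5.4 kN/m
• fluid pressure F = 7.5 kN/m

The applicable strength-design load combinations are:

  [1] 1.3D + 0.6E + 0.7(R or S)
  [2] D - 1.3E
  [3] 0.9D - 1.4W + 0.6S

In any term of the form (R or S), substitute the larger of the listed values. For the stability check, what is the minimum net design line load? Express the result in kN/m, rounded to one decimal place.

(R or S) → R = 9.3 kN/m.
[1] 1.3(17.8) + 0.6(5.4) + 0.7(9.3) = 32.9
[2] 1.0(17.8) - 1.3(5.4) = 17.8 - 7.0 = 10.8
[3] 0.9(17.8) - 1.4(19.3) + 0.6(4.0) = 16.0 - 27.0 + 2.4 = -8.6
Combination 3 gives the minimum: -8.6 kN/m.

-8.6 kN/m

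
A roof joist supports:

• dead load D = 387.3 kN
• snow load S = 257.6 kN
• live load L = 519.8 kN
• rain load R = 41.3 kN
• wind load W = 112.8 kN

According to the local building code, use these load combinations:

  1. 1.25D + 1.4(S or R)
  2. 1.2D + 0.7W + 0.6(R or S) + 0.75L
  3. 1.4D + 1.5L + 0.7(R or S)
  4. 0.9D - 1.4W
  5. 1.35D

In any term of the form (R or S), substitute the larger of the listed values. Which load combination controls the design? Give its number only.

(S or R) → S = 257.6 kN; (R or S) → S = 257.6 kN.
1. 1.25(387.3) + 1.4(257.6) = 484.13 + 360.64 = 844.77
2. 1.2(387.3) + 0.7(112.8) + 0.6(257.6) + 0.75(519.8) = 464.76 + 78.96 + 154.56 + 389.85 = 1088.13
3. 1.4(387.3) + 1.5(519.8) + 0.7(257.6) = 542.22 + 779.70 + 180.32 = 1502.24
4. 0.9(387.3) - 1.4(112.8) = 348.57 - 157.92 = 190.65
5. 1.35(387.3) = 522.86
The largest value is 1502.24 kN from combination 3.

Combination 3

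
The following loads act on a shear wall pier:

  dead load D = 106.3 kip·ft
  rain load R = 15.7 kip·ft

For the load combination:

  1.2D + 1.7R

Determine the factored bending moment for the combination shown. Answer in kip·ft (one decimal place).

1.2(106.3) + 1.7(15.7) = 127.6 + 26.7 = 154.3
M_u = 154.3 kip·ft.

154.3 kip·ft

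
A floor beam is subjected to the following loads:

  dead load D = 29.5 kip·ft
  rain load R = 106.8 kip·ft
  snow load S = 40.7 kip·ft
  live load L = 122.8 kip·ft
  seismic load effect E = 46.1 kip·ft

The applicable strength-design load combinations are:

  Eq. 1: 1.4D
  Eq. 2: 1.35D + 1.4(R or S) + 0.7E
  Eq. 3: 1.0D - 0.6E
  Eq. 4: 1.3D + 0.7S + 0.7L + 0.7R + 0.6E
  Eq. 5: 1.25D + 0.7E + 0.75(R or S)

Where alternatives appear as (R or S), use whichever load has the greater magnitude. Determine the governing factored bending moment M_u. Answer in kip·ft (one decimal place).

255.2 kip·ft

(R or S) → R = 106.8 kip·ft.
Eq. 1: 1.4(29.5) = 41.3
Eq. 2: 1.35(29.5) + 1.4(106.8) + 0.7(46.1) = 39.8 + 149.5 + 32.3 = 221.6
Eq. 3: 1.0(29.5) - 0.6(46.1) = 29.5 - 27.7 = 1.8
Eq. 4: 1.3(29.5) + 0.7(40.7) + 0.7(122.8) + 0.7(106.8) + 0.6(46.1) = 255.2
Eq. 5: 1.25(29.5) + 0.7(46.1) + 0.75(106.8) = 149.2
The controlling combination is 4, giving 255.2 kip·ft.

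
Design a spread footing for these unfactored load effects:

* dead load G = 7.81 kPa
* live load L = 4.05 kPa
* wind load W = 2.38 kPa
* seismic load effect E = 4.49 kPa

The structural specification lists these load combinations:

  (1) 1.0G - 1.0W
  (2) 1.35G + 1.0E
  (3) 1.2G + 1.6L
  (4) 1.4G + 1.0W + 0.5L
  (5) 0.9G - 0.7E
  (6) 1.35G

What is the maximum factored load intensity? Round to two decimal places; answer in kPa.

(1) 1.0(7.81) - 1.0(2.38) = 7.81 - 2.38 = 5.43
(2) 1.35(7.81) + 1.0(4.49) = 10.54 + 4.49 = 15.03
(3) 1.2(7.81) + 1.6(4.05) = 9.37 + 6.48 = 15.85
(4) 1.4(7.81) + 1.0(2.38) + 0.5(4.05) = 10.93 + 2.38 + 2.03 = 15.34
(5) 0.9(7.81) - 0.7(4.49) = 7.03 - 3.14 = 3.89
(6) 1.35(7.81) = 10.54
Maximum is from combination 3.

15.85 kPa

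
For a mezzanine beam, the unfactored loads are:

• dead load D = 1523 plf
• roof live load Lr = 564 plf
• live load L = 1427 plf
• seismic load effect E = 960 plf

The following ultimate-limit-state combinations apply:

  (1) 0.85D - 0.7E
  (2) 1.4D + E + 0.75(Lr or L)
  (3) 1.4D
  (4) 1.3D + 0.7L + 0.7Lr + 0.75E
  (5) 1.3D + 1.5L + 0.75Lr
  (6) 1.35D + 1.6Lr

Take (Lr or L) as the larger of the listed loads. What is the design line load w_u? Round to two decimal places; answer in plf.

(Lr or L) → L = 1427 plf.
(1) 0.85(1523) - 0.7(960) = 1294.55 - 672.00 = 622.55
(2) 1.4(1523) + 1.0(960) + 0.75(1427) = 2132.20 + 960.00 + 1070.25 = 4162.45
(3) 1.4(1523) = 2132.20
(4) 1.3(1523) + 0.7(1427) + 0.7(564) + 0.75(960) = 1979.90 + 998.90 + 394.80 + 720.00 = 4093.60
(5) 1.3(1523) + 1.5(1427) + 0.75(564) = 1979.90 + 2140.50 + 423.00 = 4543.40
(6) 1.35(1523) + 1.6(564) = 2056.05 + 902.40 = 2958.45
Maximum is from combination 5.

4543.40 plf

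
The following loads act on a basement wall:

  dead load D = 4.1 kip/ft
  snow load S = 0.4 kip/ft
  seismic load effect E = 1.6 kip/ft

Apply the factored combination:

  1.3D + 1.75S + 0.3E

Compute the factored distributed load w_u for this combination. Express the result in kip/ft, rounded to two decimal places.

6.51 kip/ft

1.3(4.1) + 1.75(0.4) + 0.3(1.6) = 6.51
w_u = 6.51 kip/ft.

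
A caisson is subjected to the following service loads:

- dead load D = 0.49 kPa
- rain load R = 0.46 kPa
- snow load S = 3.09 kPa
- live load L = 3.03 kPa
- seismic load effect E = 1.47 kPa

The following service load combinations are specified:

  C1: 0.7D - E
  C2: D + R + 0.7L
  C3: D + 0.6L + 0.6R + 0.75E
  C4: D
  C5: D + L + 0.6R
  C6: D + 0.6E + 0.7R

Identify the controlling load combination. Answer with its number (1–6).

Combination 5

C1: 0.7(0.49) - 1.0(1.47) = -1.13
C2: 1.0(0.49) + 1.0(0.46) + 0.7(3.03) = 3.07
C3: 1.0(0.49) + 0.6(3.03) + 0.6(0.46) + 0.75(1.47) = 3.69
C4: 1.0(0.49) = 0.49
C5: 1.0(0.49) + 1.0(3.03) + 0.6(0.46) = 3.80
C6: 1.0(0.49) + 0.6(1.47) + 0.7(0.46) = 1.69
The largest value is 3.80 kPa from combination 5.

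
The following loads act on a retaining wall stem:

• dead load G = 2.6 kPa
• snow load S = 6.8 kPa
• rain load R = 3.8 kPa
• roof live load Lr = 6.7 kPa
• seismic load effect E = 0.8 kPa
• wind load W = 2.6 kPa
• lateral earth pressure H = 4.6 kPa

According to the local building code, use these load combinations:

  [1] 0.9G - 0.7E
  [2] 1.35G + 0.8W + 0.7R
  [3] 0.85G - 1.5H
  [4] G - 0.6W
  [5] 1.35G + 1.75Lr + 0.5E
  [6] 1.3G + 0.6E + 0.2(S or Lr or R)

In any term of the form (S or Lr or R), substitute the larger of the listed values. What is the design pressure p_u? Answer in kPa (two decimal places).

15.64 kPa

(S or Lr or R) → S = 6.8 kPa.
[1] 0.9(2.6) - 0.7(0.8) = 2.34 - 0.56 = 1.78
[2] 1.35(2.6) + 0.8(2.6) + 0.7(3.8) = 3.51 + 2.08 + 2.66 = 8.25
[3] 0.85(2.6) - 1.5(4.6) = 2.21 - 6.90 = -4.69
[4] 1.0(2.6) - 0.6(2.6) = 2.60 - 1.56 = 1.04
[5] 1.35(2.6) + 1.75(6.7) + 0.5(0.8) = 3.51 + 11.73 + 0.40 = 15.64
[6] 1.3(2.6) + 0.6(0.8) + 0.2(6.8) = 3.38 + 0.48 + 1.36 = 5.22
Combination 5 governs: p_u = 15.64 kPa.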